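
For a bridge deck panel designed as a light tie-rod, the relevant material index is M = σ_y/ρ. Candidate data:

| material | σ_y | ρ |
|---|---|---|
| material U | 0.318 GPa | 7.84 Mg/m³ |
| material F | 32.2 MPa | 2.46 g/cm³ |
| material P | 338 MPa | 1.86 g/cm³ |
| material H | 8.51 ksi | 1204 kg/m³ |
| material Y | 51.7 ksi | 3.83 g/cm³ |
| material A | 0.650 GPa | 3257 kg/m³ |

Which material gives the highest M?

material A

Normalizing units and computing the index:
  material U: σ_y = 318.0 MPa, ρ = 7840 kg/m³
  material F: σ_y = 32.20 MPa, ρ = 2460 kg/m³
  material P: σ_y = 338.0 MPa, ρ = 1860 kg/m³
  material H: σ_y = 58.67 MPa, ρ = 1204 kg/m³
  material Y: σ_y = 356.5 MPa, ρ = 3830 kg/m³
  material A: σ_y = 650.0 MPa, ρ = 3257 kg/m³
  material A: M = 200 kN·m/kg
  material P: M = 182 kN·m/kg
  material Y: M = 93.1 kN·m/kg
  material H: M = 48.7 kN·m/kg
  material U: M = 40.6 kN·m/kg
  material F: M = 13.1 kN·m/kg
Highest index: material A.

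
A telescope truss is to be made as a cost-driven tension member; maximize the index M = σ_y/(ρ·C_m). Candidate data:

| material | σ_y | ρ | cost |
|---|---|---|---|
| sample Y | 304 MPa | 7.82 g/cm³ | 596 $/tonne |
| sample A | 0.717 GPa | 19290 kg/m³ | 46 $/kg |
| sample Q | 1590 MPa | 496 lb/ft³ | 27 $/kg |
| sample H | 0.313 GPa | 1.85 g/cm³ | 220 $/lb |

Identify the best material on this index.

In SI units:
  sample Y: σ_y = 304.0 MPa, ρ = 7820 kg/m³, cost = 0.5960 $/kg
  sample A: σ_y = 717.0 MPa, ρ = 19290 kg/m³, cost = 46.00 $/kg
  sample Q: σ_y = 1590 MPa, ρ = 7945 kg/m³, cost = 27.00 $/kg
  sample H: σ_y = 313.0 MPa, ρ = 1850 kg/m³, cost = 485.0 $/kg
  sample Y: M = 65.2 kN·m per $
  sample Q: M = 7.41 kN·m per $
  sample A: M = 0.808 kN·m per $
  sample H: M = 0.349 kN·m per $
Sample Y ranks first.

sample Y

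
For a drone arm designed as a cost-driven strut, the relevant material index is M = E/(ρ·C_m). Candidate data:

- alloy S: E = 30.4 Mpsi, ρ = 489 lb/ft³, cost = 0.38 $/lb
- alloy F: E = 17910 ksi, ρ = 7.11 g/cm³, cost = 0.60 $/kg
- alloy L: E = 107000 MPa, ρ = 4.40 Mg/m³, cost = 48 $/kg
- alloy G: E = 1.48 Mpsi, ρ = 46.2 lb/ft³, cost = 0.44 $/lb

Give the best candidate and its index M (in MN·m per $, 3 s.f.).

After converting to SI:
  alloy S: E = 209.6 GPa, ρ = 7833 kg/m³, cost = 0.8377 $/kg
  alloy F: E = 123.5 GPa, ρ = 7110 kg/m³, cost = 0.6000 $/kg
  alloy L: E = 107.0 GPa, ρ = 4400 kg/m³, cost = 48.00 $/kg
  alloy G: E = 10.20 GPa, ρ = 740.1 kg/m³, cost = 0.9700 $/kg
  alloy S: M = 31.9 MN·m per $
  alloy F: M = 28.9 MN·m per $
  alloy G: M = 14.2 MN·m per $
  alloy L: M = 0.507 MN·m per $
Alloy S has the largest M.

alloy S, M = 31.9 MN·m per $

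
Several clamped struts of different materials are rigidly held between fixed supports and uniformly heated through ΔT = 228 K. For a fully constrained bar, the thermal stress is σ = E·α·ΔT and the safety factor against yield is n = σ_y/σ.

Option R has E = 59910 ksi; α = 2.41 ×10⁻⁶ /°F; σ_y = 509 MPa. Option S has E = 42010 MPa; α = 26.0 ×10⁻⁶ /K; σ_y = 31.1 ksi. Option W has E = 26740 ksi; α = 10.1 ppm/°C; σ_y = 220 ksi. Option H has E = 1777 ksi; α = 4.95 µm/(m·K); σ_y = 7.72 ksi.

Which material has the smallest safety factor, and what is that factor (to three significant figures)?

option S, n = 0.861

Per material, after unit conversion:
  option R: E = 413.1, α = 4.34, σ_y = 509.0 → σ = 409 MPa, n = 1.25
  option S: E = 42.01, α = 26.0, σ_y = 214.4 → σ = 249 MPa, n = 0.861
  option W: E = 184.4, α = 10.1, σ_y = 1517 → σ = 425 MPa, n = 3.57
  option H: E = 12.25, α = 4.95, σ_y = 53.23 → σ = 13.8 MPa, n = 3.85
The minimum is option S at n = 0.861.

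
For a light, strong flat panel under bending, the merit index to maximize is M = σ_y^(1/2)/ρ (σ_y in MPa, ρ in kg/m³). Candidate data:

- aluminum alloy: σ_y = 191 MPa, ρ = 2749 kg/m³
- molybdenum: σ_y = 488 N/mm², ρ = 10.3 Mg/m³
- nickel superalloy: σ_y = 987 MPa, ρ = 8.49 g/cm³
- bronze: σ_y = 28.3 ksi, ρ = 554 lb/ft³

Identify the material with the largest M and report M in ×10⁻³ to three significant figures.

aluminum alloy, M = 5.03×10⁻³

Convert each candidate to consistent units, then evaluate M:
  aluminum alloy: σ_y = 191.0 MPa, ρ = 2749 kg/m³
  molybdenum: σ_y = 488.0 MPa, ρ = 10300 kg/m³
  nickel superalloy: σ_y = 987.0 MPa, ρ = 8490 kg/m³
  bronze: σ_y = 195.1 MPa, ρ = 8874 kg/m³
  aluminum alloy: M = 5.03×10⁻³
  nickel superalloy: M = 3.70×10⁻³
  molybdenum: M = 2.14×10⁻³
  bronze: M = 1.57×10⁻³
Aluminum alloy ranks first.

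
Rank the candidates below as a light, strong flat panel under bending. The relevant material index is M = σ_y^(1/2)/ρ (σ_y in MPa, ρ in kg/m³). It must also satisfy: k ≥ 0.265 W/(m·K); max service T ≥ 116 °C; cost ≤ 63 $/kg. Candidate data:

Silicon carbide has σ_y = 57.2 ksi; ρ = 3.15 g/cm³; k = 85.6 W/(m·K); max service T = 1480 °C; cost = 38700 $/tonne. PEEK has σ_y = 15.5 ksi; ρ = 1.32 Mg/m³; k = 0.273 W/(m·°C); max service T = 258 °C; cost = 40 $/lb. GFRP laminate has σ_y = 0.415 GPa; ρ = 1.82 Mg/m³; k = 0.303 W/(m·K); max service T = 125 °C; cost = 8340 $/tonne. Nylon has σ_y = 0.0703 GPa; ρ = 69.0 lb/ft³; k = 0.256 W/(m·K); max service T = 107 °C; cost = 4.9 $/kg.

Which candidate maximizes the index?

Screen on constraints: k ≥ 0.265 W/(m·K); max service T ≥ 116 °C; cost ≤ 63 $/kg. Survivors: silicon carbide, GFRP laminate.
Putting every candidate on a common basis:
  silicon carbide: σ_y = 394.4 MPa, ρ = 3150 kg/m³
  GFRP laminate: σ_y = 415.0 MPa, ρ = 1820 kg/m³
  GFRP laminate: M = 11.2×10⁻³
  silicon carbide: M = 6.30×10⁻³
GFRP laminate has the largest M.

GFRP laminate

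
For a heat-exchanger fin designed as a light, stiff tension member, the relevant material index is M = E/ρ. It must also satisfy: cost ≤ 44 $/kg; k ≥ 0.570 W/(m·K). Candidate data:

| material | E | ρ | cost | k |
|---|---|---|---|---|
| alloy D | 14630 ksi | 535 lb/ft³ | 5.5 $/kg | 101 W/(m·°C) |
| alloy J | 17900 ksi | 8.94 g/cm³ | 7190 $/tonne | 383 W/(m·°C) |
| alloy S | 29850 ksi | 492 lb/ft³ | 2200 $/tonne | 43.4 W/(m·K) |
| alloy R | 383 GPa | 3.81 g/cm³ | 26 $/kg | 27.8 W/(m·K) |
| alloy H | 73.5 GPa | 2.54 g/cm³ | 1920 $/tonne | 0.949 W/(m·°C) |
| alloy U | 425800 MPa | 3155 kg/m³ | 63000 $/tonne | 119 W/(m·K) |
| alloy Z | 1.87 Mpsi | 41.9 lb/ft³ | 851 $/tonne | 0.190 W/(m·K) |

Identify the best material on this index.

Screen on constraints: cost ≤ 44 $/kg; k ≥ 0.570 W/(m·K). Survivors: alloy D, alloy J, alloy S, alloy R, alloy H.
Convert each candidate to consistent units, then evaluate M:
  alloy D: E = 100.9 GPa, ρ = 8570 kg/m³
  alloy J: E = 123.4 GPa, ρ = 8940 kg/m³
  alloy S: E = 205.8 GPa, ρ = 7881 kg/m³
  alloy R: E = 383.0 GPa, ρ = 3810 kg/m³
  alloy H: E = 73.50 GPa, ρ = 2540 kg/m³
  alloy R: M = 101 MN·m/kg
  alloy H: M = 28.9 MN·m/kg
  alloy S: M = 26.1 MN·m/kg
  alloy J: M = 13.8 MN·m/kg
  alloy D: M = 11.8 MN·m/kg
Highest index: alloy R.

alloy R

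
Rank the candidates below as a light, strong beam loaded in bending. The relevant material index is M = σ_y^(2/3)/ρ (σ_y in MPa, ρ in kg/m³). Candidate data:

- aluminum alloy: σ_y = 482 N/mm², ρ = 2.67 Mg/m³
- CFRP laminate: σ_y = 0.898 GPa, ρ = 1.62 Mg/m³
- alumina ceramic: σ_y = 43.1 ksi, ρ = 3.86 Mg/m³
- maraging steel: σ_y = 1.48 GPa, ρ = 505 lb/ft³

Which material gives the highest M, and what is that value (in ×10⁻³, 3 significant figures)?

Convert each candidate to consistent units, then evaluate M:
  aluminum alloy: σ_y = 482.0 MPa, ρ = 2670 kg/m³
  CFRP laminate: σ_y = 898.0 MPa, ρ = 1620 kg/m³
  alumina ceramic: σ_y = 297.2 MPa, ρ = 3860 kg/m³
  maraging steel: σ_y = 1480 MPa, ρ = 8089 kg/m³
  CFRP laminate: M = 57.5×10⁻³
  aluminum alloy: M = 23.0×10⁻³
  maraging steel: M = 16.1×10⁻³
  alumina ceramic: M = 11.5×10⁻³
CFRP laminate has the largest M.

CFRP laminate, M = 57.5×10⁻³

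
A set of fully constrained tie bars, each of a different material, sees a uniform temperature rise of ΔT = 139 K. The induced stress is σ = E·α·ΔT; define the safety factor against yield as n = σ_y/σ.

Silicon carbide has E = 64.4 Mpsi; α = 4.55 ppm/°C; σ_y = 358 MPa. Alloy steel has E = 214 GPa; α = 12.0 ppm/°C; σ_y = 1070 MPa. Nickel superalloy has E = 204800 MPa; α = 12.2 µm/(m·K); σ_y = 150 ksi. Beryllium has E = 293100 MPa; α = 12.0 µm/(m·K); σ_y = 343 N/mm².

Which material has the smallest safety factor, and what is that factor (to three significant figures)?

beryllium, n = 0.702

Per material, after unit conversion:
  silicon carbide: E = 444.0, α = 4.55, σ_y = 358.0 → σ = 281 MPa, n = 1.27
  alloy steel: E = 214.0, α = 12.0, σ_y = 1070 → σ = 357 MPa, n = 3.00
  nickel superalloy: E = 204.8, α = 12.2, σ_y = 1034 → σ = 347 MPa, n = 2.98
  beryllium: E = 293.1, α = 12.0, σ_y = 343.0 → σ = 489 MPa, n = 0.702
Smallest n: beryllium with n = 0.702.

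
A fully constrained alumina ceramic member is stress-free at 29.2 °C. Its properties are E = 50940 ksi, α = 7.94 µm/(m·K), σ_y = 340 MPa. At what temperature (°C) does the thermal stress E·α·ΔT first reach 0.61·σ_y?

E = 50940 ksi = 351.2 GPa.
E·α·ΔT = 207.4 MPa ⇒ ΔT = 207.4 / (351.2×10³ × 7.94×10⁻⁶) = 74.37 K.
T = 29.2 + 74.37 = 103.6 °C.

104 °C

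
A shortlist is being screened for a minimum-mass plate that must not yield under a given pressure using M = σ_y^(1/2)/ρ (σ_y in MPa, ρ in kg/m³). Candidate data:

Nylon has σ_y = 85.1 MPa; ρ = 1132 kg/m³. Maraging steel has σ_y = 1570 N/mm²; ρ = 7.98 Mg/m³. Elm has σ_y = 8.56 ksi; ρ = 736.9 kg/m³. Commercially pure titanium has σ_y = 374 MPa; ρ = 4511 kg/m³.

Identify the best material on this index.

Normalizing units and computing the index:
  nylon: σ_y = 85.10 MPa, ρ = 1132 kg/m³
  maraging steel: σ_y = 1570 MPa, ρ = 7980 kg/m³
  elm: σ_y = 59.02 MPa, ρ = 736.9 kg/m³
  commercially pure titanium: σ_y = 374.0 MPa, ρ = 4511 kg/m³
  elm: M = 10.4×10⁻³
  nylon: M = 8.15×10⁻³
  maraging steel: M = 4.97×10⁻³
  commercially pure titanium: M = 4.29×10⁻³
The maximum is for elm.

elm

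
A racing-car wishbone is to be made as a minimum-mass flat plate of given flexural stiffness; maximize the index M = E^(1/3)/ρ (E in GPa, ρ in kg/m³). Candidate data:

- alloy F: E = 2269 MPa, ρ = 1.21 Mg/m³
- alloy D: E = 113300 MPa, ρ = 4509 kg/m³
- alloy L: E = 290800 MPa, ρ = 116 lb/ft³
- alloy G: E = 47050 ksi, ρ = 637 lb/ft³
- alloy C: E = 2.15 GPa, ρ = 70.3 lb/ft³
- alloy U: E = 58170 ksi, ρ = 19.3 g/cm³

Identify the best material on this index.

Convert each candidate to consistent units, then evaluate M:
  alloy F: E = 2.269 GPa, ρ = 1210 kg/m³
  alloy D: E = 113.3 GPa, ρ = 4509 kg/m³
  alloy L: E = 290.8 GPa, ρ = 1858 kg/m³
  alloy G: E = 324.4 GPa, ρ = 10200 kg/m³
  alloy C: E = 2.150 GPa, ρ = 1126 kg/m³
  alloy U: E = 401.1 GPa, ρ = 19300 kg/m³
  alloy L: M = 3.57×10⁻³
  alloy C: M = 1.15×10⁻³
  alloy F: M = 1.09×10⁻³
  alloy D: M = 1.07×10⁻³
  alloy G: M = 0.673×10⁻³
  alloy U: M = 0.382×10⁻³
Highest index: alloy L.

alloy L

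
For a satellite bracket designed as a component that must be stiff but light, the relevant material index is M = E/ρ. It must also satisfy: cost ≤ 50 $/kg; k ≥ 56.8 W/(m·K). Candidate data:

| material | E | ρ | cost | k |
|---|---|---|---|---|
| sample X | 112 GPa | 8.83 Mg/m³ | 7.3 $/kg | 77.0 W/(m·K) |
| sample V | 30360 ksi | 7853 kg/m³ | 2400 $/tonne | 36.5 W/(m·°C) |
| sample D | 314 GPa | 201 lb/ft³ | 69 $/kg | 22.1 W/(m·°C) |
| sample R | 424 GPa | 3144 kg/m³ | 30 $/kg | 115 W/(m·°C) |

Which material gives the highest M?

sample R

Screen on constraints: cost ≤ 50 $/kg; k ≥ 56.8 W/(m·K). Survivors: sample X, sample R.
Normalizing units and computing the index:
  sample X: E = 112.0 GPa, ρ = 8830 kg/m³
  sample R: E = 424.0 GPa, ρ = 3144 kg/m³
  sample R: M = 135 MN·m/kg
  sample X: M = 12.7 MN·m/kg
Sample R ranks first.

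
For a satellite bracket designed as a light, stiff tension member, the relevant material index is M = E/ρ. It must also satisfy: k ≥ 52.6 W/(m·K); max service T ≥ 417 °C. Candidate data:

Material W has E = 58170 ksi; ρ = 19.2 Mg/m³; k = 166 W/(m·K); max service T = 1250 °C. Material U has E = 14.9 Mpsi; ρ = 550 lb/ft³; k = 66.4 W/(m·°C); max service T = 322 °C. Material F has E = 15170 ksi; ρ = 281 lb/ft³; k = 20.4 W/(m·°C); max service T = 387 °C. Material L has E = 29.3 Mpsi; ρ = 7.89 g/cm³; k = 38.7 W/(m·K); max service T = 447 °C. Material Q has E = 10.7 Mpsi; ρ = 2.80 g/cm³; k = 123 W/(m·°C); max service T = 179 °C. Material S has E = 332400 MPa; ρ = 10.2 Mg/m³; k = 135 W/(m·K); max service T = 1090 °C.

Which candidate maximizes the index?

Screen on constraints: k ≥ 52.6 W/(m·K); max service T ≥ 417 °C. Survivors: material W, material S.
After converting to SI:
  material W: E = 401.1 GPa, ρ = 19200 kg/m³
  material S: E = 332.4 GPa, ρ = 10200 kg/m³
  material S: M = 32.6 MN·m/kg
  material W: M = 20.9 MN·m/kg
The maximum is for material S.

material S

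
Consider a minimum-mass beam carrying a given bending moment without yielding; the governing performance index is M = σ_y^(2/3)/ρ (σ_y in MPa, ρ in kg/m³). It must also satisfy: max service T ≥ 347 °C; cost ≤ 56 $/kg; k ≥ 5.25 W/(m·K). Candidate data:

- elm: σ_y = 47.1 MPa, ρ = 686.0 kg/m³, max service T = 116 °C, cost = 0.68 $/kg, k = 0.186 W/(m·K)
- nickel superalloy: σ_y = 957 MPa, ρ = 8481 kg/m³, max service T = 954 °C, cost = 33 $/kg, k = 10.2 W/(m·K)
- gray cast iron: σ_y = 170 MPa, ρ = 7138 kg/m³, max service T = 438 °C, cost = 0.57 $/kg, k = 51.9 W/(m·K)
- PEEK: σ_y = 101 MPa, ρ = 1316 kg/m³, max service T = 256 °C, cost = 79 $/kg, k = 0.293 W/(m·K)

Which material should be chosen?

Screen on constraints: max service T ≥ 347 °C; cost ≤ 56 $/kg; k ≥ 5.25 W/(m·K). Survivors: nickel superalloy, gray cast iron.
Per-candidate index values:
  nickel superalloy: M = 11.5×10⁻³
  gray cast iron: M = 4.30×10⁻³
Nickel superalloy has the largest M.

nickel superalloy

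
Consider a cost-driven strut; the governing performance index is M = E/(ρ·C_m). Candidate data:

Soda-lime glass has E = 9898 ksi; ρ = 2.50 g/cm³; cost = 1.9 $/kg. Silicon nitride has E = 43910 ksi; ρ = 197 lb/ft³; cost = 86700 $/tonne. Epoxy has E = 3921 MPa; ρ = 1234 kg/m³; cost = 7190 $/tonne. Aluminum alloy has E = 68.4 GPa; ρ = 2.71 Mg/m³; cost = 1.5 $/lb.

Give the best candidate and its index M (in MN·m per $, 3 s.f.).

soda-lime glass, M = 14.4 MN·m per $

After converting to SI:
  soda-lime glass: E = 68.24 GPa, ρ = 2500 kg/m³, cost = 1.900 $/kg
  silicon nitride: E = 302.7 GPa, ρ = 3156 kg/m³, cost = 86.70 $/kg
  epoxy: E = 3.921 GPa, ρ = 1234 kg/m³, cost = 7.190 $/kg
  aluminum alloy: E = 68.40 GPa, ρ = 2710 kg/m³, cost = 3.307 $/kg
  soda-lime glass: M = 14.4 MN·m per $
  aluminum alloy: M = 7.63 MN·m per $
  silicon nitride: M = 1.11 MN·m per $
  epoxy: M = 0.442 MN·m per $
Soda-lime glass has the largest M.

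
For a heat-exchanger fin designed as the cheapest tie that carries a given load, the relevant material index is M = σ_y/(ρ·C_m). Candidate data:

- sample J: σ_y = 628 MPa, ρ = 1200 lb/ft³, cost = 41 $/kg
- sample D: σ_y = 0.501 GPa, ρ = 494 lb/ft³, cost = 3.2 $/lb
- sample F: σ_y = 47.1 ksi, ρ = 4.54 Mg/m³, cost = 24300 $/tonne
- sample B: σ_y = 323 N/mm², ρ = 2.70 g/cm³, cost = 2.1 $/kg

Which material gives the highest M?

In SI units:
  sample J: σ_y = 628.0 MPa, ρ = 19220 kg/m³, cost = 41.00 $/kg
  sample D: σ_y = 501.0 MPa, ρ = 7913 kg/m³, cost = 7.055 $/kg
  sample F: σ_y = 324.7 MPa, ρ = 4540 kg/m³, cost = 24.30 $/kg
  sample B: σ_y = 323.0 MPa, ρ = 2700 kg/m³, cost = 2.100 $/kg
  sample B: M = 57.0 kN·m per $
  sample D: M = 8.97 kN·m per $
  sample F: M = 2.94 kN·m per $
  sample J: M = 0.797 kN·m per $
Sample B ranks first.

sample B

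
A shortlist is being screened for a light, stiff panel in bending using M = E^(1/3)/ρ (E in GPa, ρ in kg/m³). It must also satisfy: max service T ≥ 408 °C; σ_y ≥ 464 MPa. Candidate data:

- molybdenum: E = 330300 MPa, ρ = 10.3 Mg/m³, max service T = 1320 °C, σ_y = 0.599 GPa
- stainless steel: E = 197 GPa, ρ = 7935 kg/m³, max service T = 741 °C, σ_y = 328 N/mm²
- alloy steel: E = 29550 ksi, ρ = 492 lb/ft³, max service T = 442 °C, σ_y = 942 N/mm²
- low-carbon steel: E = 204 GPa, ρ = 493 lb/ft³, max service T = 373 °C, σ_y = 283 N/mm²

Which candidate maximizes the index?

Screen on constraints: max service T ≥ 408 °C; σ_y ≥ 464 MPa. Survivors: molybdenum, alloy steel.
After converting to SI:
  molybdenum: E = 330.3 GPa, ρ = 10300 kg/m³
  alloy steel: E = 203.7 GPa, ρ = 7881 kg/m³
  alloy steel: M = 0.747×10⁻³
  molybdenum: M = 0.671×10⁻³
The maximum is for alloy steel.

alloy steel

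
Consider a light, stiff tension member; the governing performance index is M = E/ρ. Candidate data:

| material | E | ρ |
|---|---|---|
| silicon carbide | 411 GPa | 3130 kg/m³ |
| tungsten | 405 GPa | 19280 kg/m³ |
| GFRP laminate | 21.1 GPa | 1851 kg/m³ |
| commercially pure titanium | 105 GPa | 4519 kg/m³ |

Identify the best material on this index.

silicon carbide

Per-candidate index values:
  silicon carbide: M = 131 MN·m/kg
  commercially pure titanium: M = 23.2 MN·m/kg
  tungsten: M = 21.0 MN·m/kg
  GFRP laminate: M = 11.4 MN·m/kg
The maximum is for silicon carbide.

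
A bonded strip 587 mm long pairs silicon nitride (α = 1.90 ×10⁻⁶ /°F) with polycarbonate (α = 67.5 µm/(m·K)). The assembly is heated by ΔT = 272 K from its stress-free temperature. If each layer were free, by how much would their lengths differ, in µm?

silicon nitride: α = 1.90×10⁻⁶/°F × 9/5 = 3.42×10⁻⁶/K.
Δα = |3.42 − 67.5|×10⁻⁶/K = 64.1×10⁻⁶/K.
ΔL_mismatch = Δα·L·ΔT = 64.1×10⁻⁶ × 587.0 mm × 272.0 K = 10200 µm.

10200 µm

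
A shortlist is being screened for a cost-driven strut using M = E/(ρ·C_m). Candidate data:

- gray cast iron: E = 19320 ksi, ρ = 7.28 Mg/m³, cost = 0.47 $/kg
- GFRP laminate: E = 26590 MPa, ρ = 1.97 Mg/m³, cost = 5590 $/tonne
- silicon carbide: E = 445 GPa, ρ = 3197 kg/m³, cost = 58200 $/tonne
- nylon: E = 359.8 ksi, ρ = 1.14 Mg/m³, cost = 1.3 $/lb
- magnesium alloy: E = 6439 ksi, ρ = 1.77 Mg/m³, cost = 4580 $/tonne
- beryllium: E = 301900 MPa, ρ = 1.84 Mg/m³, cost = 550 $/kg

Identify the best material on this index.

In SI units:
  gray cast iron: E = 133.2 GPa, ρ = 7280 kg/m³, cost = 0.4700 $/kg
  GFRP laminate: E = 26.59 GPa, ρ = 1970 kg/m³, cost = 5.590 $/kg
  silicon carbide: E = 445.0 GPa, ρ = 3197 kg/m³, cost = 58.20 $/kg
  nylon: E = 2.481 GPa, ρ = 1140 kg/m³, cost = 2.866 $/kg
  magnesium alloy: E = 44.40 GPa, ρ = 1770 kg/m³, cost = 4.580 $/kg
  beryllium: E = 301.9 GPa, ρ = 1840 kg/m³, cost = 550.0 $/kg
  gray cast iron: M = 38.9 MN·m per $
  magnesium alloy: M = 5.48 MN·m per $
  GFRP laminate: M = 2.41 MN·m per $
  silicon carbide: M = 2.39 MN·m per $
  nylon: M = 0.759 MN·m per $
  beryllium: M = 0.298 MN·m per $
Highest index: gray cast iron.

gray cast iron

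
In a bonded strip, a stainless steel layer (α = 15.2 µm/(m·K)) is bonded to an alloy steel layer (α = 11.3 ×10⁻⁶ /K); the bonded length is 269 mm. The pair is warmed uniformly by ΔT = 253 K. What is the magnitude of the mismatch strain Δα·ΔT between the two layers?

9.87×10⁻⁴

Δα = |15.2 − 11.3|×10⁻⁶/K = 3.90×10⁻⁶/K.
Mismatch strain = Δα·ΔT = 3.90×10⁻⁶ × 253.0 = 9.87×10⁻⁴.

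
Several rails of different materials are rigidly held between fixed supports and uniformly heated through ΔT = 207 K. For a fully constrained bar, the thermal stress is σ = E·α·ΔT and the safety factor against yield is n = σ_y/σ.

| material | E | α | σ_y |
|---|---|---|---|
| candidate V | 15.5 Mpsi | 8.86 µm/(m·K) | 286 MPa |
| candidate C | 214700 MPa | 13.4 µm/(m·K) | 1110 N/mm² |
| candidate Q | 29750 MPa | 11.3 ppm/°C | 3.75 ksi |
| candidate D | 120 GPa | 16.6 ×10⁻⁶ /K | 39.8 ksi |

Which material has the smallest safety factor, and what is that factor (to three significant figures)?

candidate Q, n = 0.372

Per material, after unit conversion:
  candidate V: E = 106.9, α = 8.86, σ_y = 286.0 → σ = 196 MPa, n = 1.46
  candidate C: E = 214.7, α = 13.4, σ_y = 1110 → σ = 596 MPa, n = 1.86
  candidate Q: E = 29.75, α = 11.3, σ_y = 25.86 → σ = 69.6 MPa, n = 0.372
  candidate D: E = 120.0, α = 16.6, σ_y = 274.4 → σ = 412 MPa, n = 0.665
Candidate Q has the lowest safety factor, n = 0.372.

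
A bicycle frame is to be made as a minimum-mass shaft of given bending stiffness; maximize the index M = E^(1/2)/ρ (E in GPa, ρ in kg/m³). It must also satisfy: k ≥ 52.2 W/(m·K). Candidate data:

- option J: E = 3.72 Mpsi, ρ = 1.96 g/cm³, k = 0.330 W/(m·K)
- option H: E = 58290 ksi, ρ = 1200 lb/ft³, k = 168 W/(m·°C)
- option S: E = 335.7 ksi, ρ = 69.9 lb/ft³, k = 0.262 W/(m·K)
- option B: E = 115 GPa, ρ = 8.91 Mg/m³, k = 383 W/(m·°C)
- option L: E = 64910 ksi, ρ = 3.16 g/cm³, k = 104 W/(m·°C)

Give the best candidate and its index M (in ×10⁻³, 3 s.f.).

option L, M = 6.69×10⁻³

Screen on constraints: k ≥ 52.2 W/(m·K). Survivors: option H, option B, option L.
Convert each candidate to consistent units, then evaluate M:
  option H: E = 401.9 GPa, ρ = 19220 kg/m³
  option B: E = 115.0 GPa, ρ = 8910 kg/m³
  option L: E = 447.5 GPa, ρ = 3160 kg/m³
  option L: M = 6.69×10⁻³
  option B: M = 1.20×10⁻³
  option H: M = 1.04×10⁻³
The maximum is for option L.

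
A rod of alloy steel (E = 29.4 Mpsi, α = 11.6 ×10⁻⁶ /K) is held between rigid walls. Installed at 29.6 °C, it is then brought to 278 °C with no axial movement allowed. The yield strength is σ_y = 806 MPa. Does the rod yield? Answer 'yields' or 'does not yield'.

does not yield

E = 29.4 Mpsi = 202.7 GPa.
ΔT = 248.4 K. Constrained thermal stress σ = E·α·ΔT = 202.7×10³ MPa × 11.6×10⁻⁶ × 248.4 = 584 MPa (compressive).
Compare to σ_y = 806 MPa: σ < σ_y, so it does not yield.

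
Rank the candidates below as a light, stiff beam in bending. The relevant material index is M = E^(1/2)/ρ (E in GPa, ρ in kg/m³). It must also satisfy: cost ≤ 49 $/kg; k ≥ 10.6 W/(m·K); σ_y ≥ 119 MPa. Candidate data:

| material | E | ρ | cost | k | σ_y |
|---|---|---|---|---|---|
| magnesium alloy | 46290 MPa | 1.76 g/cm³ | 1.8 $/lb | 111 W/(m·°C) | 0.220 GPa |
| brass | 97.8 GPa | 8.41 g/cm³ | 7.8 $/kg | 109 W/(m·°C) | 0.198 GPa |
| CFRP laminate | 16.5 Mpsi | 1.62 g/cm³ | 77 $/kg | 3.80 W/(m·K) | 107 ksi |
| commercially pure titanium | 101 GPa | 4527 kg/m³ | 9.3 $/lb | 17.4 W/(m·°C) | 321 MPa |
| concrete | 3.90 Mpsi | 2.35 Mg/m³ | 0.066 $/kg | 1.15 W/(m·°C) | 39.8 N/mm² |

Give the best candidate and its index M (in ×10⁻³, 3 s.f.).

magnesium alloy, M = 3.87×10⁻³

Screen on constraints: cost ≤ 49 $/kg; k ≥ 10.6 W/(m·K); σ_y ≥ 119 MPa. Survivors: magnesium alloy, brass, commercially pure titanium.
In SI units:
  magnesium alloy: E = 46.29 GPa, ρ = 1760 kg/m³
  brass: E = 97.80 GPa, ρ = 8410 kg/m³
  commercially pure titanium: E = 101.0 GPa, ρ = 4527 kg/m³
  magnesium alloy: M = 3.87×10⁻³
  commercially pure titanium: M = 2.22×10⁻³
  brass: M = 1.18×10⁻³
Magnesium alloy has the largest M.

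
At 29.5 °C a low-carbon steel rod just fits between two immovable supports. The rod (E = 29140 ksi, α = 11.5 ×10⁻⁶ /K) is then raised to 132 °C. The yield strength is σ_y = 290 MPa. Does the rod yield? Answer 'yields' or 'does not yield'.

does not yield

E = 29140 ksi = 200.9 GPa.
ΔT = 102.5 K. Constrained thermal stress σ = E·α·ΔT = 200.9×10³ MPa × 11.5×10⁻⁶ × 102.5 = 237 MPa (compressive).
Compare to σ_y = 290 MPa: σ < σ_y, so it does not yield.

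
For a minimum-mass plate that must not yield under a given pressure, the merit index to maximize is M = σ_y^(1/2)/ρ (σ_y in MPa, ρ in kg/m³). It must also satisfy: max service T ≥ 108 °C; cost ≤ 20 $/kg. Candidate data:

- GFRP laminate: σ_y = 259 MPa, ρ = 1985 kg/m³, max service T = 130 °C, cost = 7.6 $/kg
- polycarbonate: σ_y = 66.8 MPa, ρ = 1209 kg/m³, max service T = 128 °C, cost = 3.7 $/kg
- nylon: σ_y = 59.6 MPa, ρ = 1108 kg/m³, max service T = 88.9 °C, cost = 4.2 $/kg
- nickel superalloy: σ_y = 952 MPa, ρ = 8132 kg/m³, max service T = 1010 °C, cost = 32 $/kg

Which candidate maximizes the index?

GFRP laminate

Screen on constraints: max service T ≥ 108 °C; cost ≤ 20 $/kg. Survivors: GFRP laminate, polycarbonate.
Evaluate M for each candidate:
  GFRP laminate: M = 8.11×10⁻³
  polycarbonate: M = 6.76×10⁻³
GFRP laminate has the largest M.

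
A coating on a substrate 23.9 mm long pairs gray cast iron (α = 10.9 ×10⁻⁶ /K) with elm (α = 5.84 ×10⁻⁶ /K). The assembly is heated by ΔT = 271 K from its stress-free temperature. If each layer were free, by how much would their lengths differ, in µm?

32.8 µm

Δα = |10.9 − 5.84|×10⁻⁶/K = 5.06×10⁻⁶/K.
ΔL_mismatch = Δα·L·ΔT = 5.06×10⁻⁶ × 23.9 mm × 271.0 K = 32.8 µm.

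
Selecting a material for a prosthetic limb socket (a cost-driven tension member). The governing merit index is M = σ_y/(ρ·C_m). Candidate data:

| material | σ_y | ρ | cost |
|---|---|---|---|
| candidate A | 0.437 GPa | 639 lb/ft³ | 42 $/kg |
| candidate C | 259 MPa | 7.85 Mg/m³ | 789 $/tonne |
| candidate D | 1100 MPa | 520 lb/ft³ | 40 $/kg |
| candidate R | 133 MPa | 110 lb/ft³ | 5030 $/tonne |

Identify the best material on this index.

In SI units:
  candidate A: σ_y = 437.0 MPa, ρ = 10240 kg/m³, cost = 42.00 $/kg
  candidate C: σ_y = 259.0 MPa, ρ = 7850 kg/m³, cost = 0.7890 $/kg
  candidate D: σ_y = 1100 MPa, ρ = 8330 kg/m³, cost = 40.00 $/kg
  candidate R: σ_y = 133.0 MPa, ρ = 1762 kg/m³, cost = 5.030 $/kg
  candidate C: M = 41.8 kN·m per $
  candidate R: M = 15.0 kN·m per $
  candidate D: M = 3.30 kN·m per $
  candidate A: M = 1.02 kN·m per $
The maximum is for candidate C.

candidate C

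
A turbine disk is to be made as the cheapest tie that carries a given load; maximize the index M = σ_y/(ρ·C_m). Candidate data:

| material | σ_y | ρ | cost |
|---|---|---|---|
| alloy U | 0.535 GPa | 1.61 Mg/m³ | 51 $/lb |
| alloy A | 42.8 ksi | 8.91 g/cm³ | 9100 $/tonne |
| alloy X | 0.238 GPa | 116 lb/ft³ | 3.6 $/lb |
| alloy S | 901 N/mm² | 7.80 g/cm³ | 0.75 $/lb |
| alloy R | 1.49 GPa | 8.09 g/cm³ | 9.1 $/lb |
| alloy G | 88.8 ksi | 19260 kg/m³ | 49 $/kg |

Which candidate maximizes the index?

alloy S

After converting to SI:
  alloy U: σ_y = 535.0 MPa, ρ = 1610 kg/m³, cost = 112.4 $/kg
  alloy A: σ_y = 295.1 MPa, ρ = 8910 kg/m³, cost = 9.100 $/kg
  alloy X: σ_y = 238.0 MPa, ρ = 1858 kg/m³, cost = 7.937 $/kg
  alloy S: σ_y = 901.0 MPa, ρ = 7800 kg/m³, cost = 1.653 $/kg
  alloy R: σ_y = 1490 MPa, ρ = 8090 kg/m³, cost = 20.06 $/kg
  alloy G: σ_y = 612.3 MPa, ρ = 19260 kg/m³, cost = 49.00 $/kg
  alloy S: M = 69.9 kN·m per $
  alloy X: M = 16.1 kN·m per $
  alloy R: M = 9.18 kN·m per $
  alloy A: M = 3.64 kN·m per $
  alloy U: M = 2.96 kN·m per $
  alloy G: M = 0.649 kN·m per $
Alloy S has the largest M.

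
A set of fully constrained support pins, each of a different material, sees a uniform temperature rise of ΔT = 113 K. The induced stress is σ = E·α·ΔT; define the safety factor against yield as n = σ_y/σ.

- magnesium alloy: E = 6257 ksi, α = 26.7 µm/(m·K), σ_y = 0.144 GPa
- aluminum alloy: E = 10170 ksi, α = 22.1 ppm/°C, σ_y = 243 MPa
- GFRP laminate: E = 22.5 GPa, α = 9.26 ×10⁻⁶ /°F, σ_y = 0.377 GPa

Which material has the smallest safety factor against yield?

magnesium alloy

Converting E to GPa, α to ×10⁻⁶/K, σ_y to MPa, then σ and n for each:
  magnesium alloy: E = 43.14, α = 26.7, σ_y = 144.0 → σ = 130 MPa, n = 1.11
  aluminum alloy: E = 70.12, α = 22.1, σ_y = 243.0 → σ = 175 MPa, n = 1.39
  GFRP laminate: E = 22.50, α = 16.7, σ_y = 377.0 → σ = 42.4 MPa, n = 8.90
Magnesium alloy has the lowest safety factor, n = 1.11.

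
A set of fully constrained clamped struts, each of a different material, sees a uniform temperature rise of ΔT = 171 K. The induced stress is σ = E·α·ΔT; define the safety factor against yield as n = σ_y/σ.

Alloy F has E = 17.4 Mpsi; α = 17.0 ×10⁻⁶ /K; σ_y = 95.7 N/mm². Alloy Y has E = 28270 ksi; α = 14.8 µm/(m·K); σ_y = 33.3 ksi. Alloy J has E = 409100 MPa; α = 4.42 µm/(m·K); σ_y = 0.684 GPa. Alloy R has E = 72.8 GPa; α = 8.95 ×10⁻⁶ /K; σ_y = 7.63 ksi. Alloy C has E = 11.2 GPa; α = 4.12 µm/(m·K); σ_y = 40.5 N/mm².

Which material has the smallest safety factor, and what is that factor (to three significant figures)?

Converting E to GPa, α to ×10⁻⁶/K, σ_y to MPa, then σ and n for each:
  alloy F: E = 120.0, α = 17.0, σ_y = 95.70 → σ = 349 MPa, n = 0.274
  alloy Y: E = 194.9, α = 14.8, σ_y = 229.6 → σ = 493 MPa, n = 0.465
  alloy J: E = 409.1, α = 4.42, σ_y = 684.0 → σ = 309 MPa, n = 2.21
  alloy R: E = 72.80, α = 8.95, σ_y = 52.61 → σ = 111 MPa, n = 0.472
  alloy C: E = 11.20, α = 4.12, σ_y = 40.50 → σ = 7.89 MPa, n = 5.13
Alloy F has the lowest safety factor, n = 0.274.

alloy F, n = 0.274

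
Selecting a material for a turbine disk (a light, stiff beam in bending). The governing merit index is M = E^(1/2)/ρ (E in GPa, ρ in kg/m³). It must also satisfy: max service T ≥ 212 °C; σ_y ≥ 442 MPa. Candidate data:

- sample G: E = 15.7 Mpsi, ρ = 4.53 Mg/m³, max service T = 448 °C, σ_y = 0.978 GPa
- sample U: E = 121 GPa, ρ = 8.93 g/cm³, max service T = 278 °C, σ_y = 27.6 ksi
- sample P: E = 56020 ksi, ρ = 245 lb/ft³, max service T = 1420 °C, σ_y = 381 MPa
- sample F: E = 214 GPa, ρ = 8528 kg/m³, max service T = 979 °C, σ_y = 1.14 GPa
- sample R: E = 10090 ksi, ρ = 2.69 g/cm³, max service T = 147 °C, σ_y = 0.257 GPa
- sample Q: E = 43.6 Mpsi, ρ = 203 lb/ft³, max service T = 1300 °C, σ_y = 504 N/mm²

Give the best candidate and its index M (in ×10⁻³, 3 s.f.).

sample Q, M = 5.33×10⁻³

Screen on constraints: max service T ≥ 212 °C; σ_y ≥ 442 MPa. Survivors: sample G, sample F, sample Q.
In SI units:
  sample G: E = 108.2 GPa, ρ = 4530 kg/m³
  sample F: E = 214.0 GPa, ρ = 8528 kg/m³
  sample Q: E = 300.6 GPa, ρ = 3252 kg/m³
  sample Q: M = 5.33×10⁻³
  sample G: M = 2.30×10⁻³
  sample F: M = 1.72×10⁻³
Highest index: sample Q.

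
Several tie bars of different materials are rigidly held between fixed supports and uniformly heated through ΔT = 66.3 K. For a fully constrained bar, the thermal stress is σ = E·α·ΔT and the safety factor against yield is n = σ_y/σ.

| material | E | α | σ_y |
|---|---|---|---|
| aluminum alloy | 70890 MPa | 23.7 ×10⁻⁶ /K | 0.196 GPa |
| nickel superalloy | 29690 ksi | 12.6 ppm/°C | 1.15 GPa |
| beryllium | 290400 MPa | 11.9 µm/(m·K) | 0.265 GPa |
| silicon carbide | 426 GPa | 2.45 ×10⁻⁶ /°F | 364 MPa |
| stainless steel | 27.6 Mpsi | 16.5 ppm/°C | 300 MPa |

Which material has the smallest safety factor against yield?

beryllium

With everything in SI (GPa, ×10⁻⁶/K, MPa):
  aluminum alloy: E = 70.89, α = 23.7, σ_y = 196.0 → σ = 111 MPa, n = 1.76
  nickel superalloy: E = 204.7, α = 12.6, σ_y = 1150 → σ = 171 MPa, n = 6.72
  beryllium: E = 290.4, α = 11.9, σ_y = 265.0 → σ = 229 MPa, n = 1.16
  silicon carbide: E = 426.0, α = 4.41, σ_y = 364.0 → σ = 125 MPa, n = 2.92
  stainless steel: E = 190.3, α = 16.5, σ_y = 300.0 → σ = 208 MPa, n = 1.44
Smallest n: beryllium with n = 1.16.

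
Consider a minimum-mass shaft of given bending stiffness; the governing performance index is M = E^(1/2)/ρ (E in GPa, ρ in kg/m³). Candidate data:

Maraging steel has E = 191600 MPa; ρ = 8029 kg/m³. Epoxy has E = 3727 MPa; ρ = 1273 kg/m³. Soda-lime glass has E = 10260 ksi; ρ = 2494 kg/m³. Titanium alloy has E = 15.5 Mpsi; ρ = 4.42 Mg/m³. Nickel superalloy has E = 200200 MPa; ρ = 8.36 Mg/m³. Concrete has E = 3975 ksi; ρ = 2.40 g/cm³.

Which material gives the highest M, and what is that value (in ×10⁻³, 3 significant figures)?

soda-lime glass, M = 3.37×10⁻³

After converting to SI:
  maraging steel: E = 191.6 GPa, ρ = 8029 kg/m³
  epoxy: E = 3.727 GPa, ρ = 1273 kg/m³
  soda-lime glass: E = 70.74 GPa, ρ = 2494 kg/m³
  titanium alloy: E = 106.9 GPa, ρ = 4420 kg/m³
  nickel superalloy: E = 200.2 GPa, ρ = 8360 kg/m³
  concrete: E = 27.41 GPa, ρ = 2400 kg/m³
  soda-lime glass: M = 3.37×10⁻³
  titanium alloy: M = 2.34×10⁻³
  concrete: M = 2.18×10⁻³
  maraging steel: M = 1.72×10⁻³
  nickel superalloy: M = 1.69×10⁻³
  epoxy: M = 1.52×10⁻³
Soda-lime glass ranks first.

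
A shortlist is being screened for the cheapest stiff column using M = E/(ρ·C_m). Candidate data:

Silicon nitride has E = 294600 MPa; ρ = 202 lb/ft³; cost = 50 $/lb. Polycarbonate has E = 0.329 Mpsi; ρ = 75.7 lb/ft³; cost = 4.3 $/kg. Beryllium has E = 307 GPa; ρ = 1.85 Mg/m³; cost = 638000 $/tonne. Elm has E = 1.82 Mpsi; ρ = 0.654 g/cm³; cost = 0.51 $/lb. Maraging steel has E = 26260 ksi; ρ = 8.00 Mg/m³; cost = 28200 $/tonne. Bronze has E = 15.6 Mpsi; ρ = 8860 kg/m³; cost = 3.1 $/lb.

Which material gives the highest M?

In SI units:
  silicon nitride: E = 294.6 GPa, ρ = 3236 kg/m³, cost = 110.2 $/kg
  polycarbonate: E = 2.268 GPa, ρ = 1213 kg/m³, cost = 4.300 $/kg
  beryllium: E = 307.0 GPa, ρ = 1850 kg/m³, cost = 638.0 $/kg
  elm: E = 12.55 GPa, ρ = 654.0 kg/m³, cost = 1.124 $/kg
  maraging steel: E = 181.1 GPa, ρ = 8000 kg/m³, cost = 28.20 $/kg
  bronze: E = 107.6 GPa, ρ = 8860 kg/m³, cost = 6.834 $/kg
  elm: M = 17.1 MN·m per $
  bronze: M = 1.78 MN·m per $
  silicon nitride: M = 0.826 MN·m per $
  maraging steel: M = 0.803 MN·m per $
  polycarbonate: M = 0.435 MN·m per $
  beryllium: M = 0.260 MN·m per $
Elm ranks first.

elm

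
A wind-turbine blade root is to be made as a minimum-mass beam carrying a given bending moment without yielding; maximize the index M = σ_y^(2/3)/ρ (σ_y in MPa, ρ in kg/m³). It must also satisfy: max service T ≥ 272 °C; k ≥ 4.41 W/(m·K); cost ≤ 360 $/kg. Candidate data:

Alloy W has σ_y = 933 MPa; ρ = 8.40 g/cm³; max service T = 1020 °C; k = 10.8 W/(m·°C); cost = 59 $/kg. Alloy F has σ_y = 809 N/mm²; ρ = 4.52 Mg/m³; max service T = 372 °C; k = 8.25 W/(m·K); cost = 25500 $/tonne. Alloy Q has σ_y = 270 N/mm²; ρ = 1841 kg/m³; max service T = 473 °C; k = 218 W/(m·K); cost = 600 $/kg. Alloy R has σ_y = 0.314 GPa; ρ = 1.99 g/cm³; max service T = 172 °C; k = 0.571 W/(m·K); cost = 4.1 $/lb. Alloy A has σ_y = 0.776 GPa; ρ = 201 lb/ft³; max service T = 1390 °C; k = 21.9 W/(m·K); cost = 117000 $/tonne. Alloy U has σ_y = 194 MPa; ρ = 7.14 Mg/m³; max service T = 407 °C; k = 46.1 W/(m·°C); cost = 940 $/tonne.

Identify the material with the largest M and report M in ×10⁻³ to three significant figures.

Screen on constraints: max service T ≥ 272 °C; k ≥ 4.41 W/(m·K); cost ≤ 360 $/kg. Survivors: alloy W, alloy F, alloy A, alloy U.
After converting to SI:
  alloy W: σ_y = 933.0 MPa, ρ = 8400 kg/m³
  alloy F: σ_y = 809.0 MPa, ρ = 4520 kg/m³
  alloy A: σ_y = 776.0 MPa, ρ = 3220 kg/m³
  alloy U: σ_y = 194.0 MPa, ρ = 7140 kg/m³
  alloy A: M = 26.2×10⁻³
  alloy F: M = 19.2×10⁻³
  alloy W: M = 11.4×10⁻³
  alloy U: M = 4.69×10⁻³
Highest index: alloy A.

alloy A, M = 26.2×10⁻³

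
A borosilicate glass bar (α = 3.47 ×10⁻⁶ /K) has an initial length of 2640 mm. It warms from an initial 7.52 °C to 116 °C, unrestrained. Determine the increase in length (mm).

0.994 mm

ΔT = 116 − 7.52 = 108.5 K.
ΔL = α·L₀·ΔT = 3.47×10⁻⁶ × 2640 mm × 108.5 K = 0.994 mm.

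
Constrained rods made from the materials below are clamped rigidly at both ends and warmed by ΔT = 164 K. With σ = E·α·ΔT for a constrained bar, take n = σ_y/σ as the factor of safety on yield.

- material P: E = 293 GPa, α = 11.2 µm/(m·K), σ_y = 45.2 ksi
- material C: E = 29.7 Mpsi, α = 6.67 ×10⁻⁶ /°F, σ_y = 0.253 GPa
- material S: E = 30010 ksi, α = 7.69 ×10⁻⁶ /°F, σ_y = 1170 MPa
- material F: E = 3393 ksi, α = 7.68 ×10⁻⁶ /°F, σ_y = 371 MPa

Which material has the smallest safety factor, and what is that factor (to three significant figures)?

Per material, after unit conversion:
  material P: E = 293.0, α = 11.2, σ_y = 311.6 → σ = 538 MPa, n = 0.579
  material C: E = 204.8, α = 12.0, σ_y = 253.0 → σ = 403 MPa, n = 0.627
  material S: E = 206.9, α = 13.8, σ_y = 1170 → σ = 470 MPa, n = 2.49
  material F: E = 23.39, α = 13.8, σ_y = 371.0 → σ = 53.0 MPa, n = 7.00
Material P has the lowest safety factor, n = 0.579.

material P, n = 0.579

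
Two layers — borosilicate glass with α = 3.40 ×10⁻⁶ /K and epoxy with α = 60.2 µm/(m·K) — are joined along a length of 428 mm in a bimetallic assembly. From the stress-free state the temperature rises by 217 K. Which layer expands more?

α(borosilicate glass) = 3.40×10⁻⁶/K vs α(epoxy) = 60.2×10⁻⁶/K.
Higher α expands more for the same ΔT: epoxy.

epoxy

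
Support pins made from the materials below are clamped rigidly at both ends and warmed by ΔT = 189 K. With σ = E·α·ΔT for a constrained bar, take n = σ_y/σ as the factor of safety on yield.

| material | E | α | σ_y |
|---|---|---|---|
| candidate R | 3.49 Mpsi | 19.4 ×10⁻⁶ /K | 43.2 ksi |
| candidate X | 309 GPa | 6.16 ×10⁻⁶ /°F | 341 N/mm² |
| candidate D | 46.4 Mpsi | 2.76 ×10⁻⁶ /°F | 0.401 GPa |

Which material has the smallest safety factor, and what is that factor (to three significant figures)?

Converting E to GPa, α to ×10⁻⁶/K, σ_y to MPa, then σ and n for each:
  candidate R: E = 24.06, α = 19.4, σ_y = 297.9 → σ = 88.2 MPa, n = 3.38
  candidate X: E = 309.0, α = 11.1, σ_y = 341.0 → σ = 648 MPa, n = 0.527
  candidate D: E = 319.9, α = 4.97, σ_y = 401.0 → σ = 300 MPa, n = 1.33
The minimum is candidate X at n = 0.527.

candidate X, n = 0.527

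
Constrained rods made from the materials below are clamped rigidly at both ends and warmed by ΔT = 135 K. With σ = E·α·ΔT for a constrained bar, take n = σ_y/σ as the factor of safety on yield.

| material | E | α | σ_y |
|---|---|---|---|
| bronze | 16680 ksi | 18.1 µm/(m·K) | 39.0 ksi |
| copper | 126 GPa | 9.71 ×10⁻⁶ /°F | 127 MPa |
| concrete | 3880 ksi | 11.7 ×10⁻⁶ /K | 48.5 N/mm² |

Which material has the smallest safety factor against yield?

Converting E to GPa, α to ×10⁻⁶/K, σ_y to MPa, then σ and n for each:
  bronze: E = 115.0, α = 18.1, σ_y = 268.9 → σ = 281 MPa, n = 0.957
  copper: E = 126.0, α = 17.5, σ_y = 127.0 → σ = 297 MPa, n = 0.427
  concrete: E = 26.75, α = 11.7, σ_y = 48.50 → σ = 42.3 MPa, n = 1.15
The minimum is copper at n = 0.427.

copper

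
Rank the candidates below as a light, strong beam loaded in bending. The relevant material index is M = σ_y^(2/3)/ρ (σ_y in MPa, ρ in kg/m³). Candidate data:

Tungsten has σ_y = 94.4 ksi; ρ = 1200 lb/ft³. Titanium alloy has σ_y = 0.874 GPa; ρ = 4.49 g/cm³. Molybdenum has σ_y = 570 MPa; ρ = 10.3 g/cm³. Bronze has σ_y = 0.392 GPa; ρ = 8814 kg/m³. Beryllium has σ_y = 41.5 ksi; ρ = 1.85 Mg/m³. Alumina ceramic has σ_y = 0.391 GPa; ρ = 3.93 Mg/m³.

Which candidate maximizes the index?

Normalizing units and computing the index:
  tungsten: σ_y = 650.9 MPa, ρ = 19220 kg/m³
  titanium alloy: σ_y = 874.0 MPa, ρ = 4490 kg/m³
  molybdenum: σ_y = 570.0 MPa, ρ = 10300 kg/m³
  bronze: σ_y = 392.0 MPa, ρ = 8814 kg/m³
  beryllium: σ_y = 286.1 MPa, ρ = 1850 kg/m³
  alumina ceramic: σ_y = 391.0 MPa, ρ = 3930 kg/m³
  beryllium: M = 23.5×10⁻³
  titanium alloy: M = 20.4×10⁻³
  alumina ceramic: M = 13.6×10⁻³
  molybdenum: M = 6.67×10⁻³
  bronze: M = 6.08×10⁻³
  tungsten: M = 3.91×10⁻³
The maximum is for beryllium.

beryllium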